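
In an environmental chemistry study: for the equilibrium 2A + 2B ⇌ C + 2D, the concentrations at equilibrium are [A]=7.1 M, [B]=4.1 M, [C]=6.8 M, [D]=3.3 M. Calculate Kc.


Kc = [C][D]^2/([A]^2[B]^2)
= (6.8^1 × 3.3^2)/(7.1^2 × 4.1^2)
= 74.052/847.3921
= 0.08739

0.08739


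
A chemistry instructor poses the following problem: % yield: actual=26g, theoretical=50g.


% yield = actual/theoretical × 100
= 26/50 × 100
= 52.0%

52.0%


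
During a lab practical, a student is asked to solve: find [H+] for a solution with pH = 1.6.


[H+] = 10^(-pH) = 10^(-1.6)
= 2.51×10^-2 M

2.51×10^-2 M


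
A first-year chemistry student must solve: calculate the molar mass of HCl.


M(HCl) = 1×1.008 + 1×35.45
= 1.01 + 35.45
= 36.46 g/mol

36.46 g/mol


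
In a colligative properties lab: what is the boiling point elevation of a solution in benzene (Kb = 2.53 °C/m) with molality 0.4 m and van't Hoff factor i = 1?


ΔTb = Kb × m × i
= 2.53 × 0.4 × 1
= 1.012 °C

1.012 °C


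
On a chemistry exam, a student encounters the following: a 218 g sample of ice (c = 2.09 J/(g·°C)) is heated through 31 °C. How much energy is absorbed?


q = mcΔT = 218 × 2.09 × 31
= 14124.22 J

14124.22 J


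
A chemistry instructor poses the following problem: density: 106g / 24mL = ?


ρ = mass/volume
= 106/24
= 4.417 g/mL

4.417 g/mL


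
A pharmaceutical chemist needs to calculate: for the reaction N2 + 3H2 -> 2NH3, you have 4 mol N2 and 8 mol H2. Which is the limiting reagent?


Mole ratio available / coefficient:
  N2: 4/1 = 4.000
  H2: 8/3 = 2.667
Smaller ratio is limiting.

H2


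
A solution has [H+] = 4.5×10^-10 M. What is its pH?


pH = -log10([H+]) = -log10(4.5×10^-10)
= 10 - log10(4.5)
= 10 - 0.65
= 9.35

9.35


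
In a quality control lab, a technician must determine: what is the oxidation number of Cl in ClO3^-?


x + 3(-2) = -1, so x = +5
Oxidation number: +5

+5


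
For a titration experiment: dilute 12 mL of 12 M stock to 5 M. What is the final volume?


C1V1 = C2V2
12 × 12 = 5 × V2
V2 = 144/5 = 28.8 mL

28.8 mL


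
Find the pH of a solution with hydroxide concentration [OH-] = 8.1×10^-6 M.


pOH = -log10([OH-]) = -log10(8.1×10^-6)
= 6 - log10(8.1) = 5.09
pH = 14 - pOH = 14 - 5.09 = 8.91

8.91


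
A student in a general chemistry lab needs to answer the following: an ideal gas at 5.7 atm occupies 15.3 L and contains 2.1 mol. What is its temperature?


PV = nRT  (R = 0.08206 L·atm/(mol·K))
T = PV/(nR) = 5.7×15.3/(2.1×0.08206)
= 87.21/0.172326
= 506.08 K

506.08 K


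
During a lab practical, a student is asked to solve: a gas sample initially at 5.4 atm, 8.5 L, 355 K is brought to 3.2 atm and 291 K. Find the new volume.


P1V1/T1 = P2V2/T2
V2 = P1V1T2/(T1P2)
= 5.4×8.5×291/(355×3.2)
= 11.758 L

11.758 L


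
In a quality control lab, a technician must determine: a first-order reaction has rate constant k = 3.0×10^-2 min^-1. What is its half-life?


t½ = ln2/k = 0.693147/(3.0×10^-2 min^-1)
= 23.10 min

23.10 min


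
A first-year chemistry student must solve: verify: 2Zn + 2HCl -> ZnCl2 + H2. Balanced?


Equation: 2Zn + 2HCl -> ZnCl2 + H2
Check atoms: Cl: 2=2, H: 2=2, Zn: 2≠1
Not balanced

No, not balanced


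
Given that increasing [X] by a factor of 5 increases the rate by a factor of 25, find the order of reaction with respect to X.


rate ∝ [X]^n
5^n = 25 → n = 2
Order in X: 2

2


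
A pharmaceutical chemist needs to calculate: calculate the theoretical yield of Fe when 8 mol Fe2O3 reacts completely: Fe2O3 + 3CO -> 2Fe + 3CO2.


Mole ratio Fe:Fe2O3 = 2:1
n(Fe) = 8 × 2/1 = 16.000 mol
mass = 16.000 × 55.85 = 893.6 g

893.6 g


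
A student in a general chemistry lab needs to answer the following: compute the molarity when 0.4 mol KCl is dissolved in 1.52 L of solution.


M = n/V = 0.4/1.52 = 0.263 mol/L

0.263 M


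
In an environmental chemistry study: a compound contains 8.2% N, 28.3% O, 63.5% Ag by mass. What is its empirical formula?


Assume 100 g sample. Moles of each element:
  N: 8.2/14.01 = 0.585 mol
  O: 28.3/16.0 = 1.769 mol
  Ag: 63.5/107.87 = 0.589 mol
Divide by smallest (0.585):
  N: 0.585/0.585 = 1.0
  O: 1.769/0.585 = 3.02
  Ag: 0.589/0.585 = 1.01
Empirical formula: AgNO3

AgNO3


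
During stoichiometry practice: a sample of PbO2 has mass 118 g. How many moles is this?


M(PbO2) = 239.2 g/mol
n = mass/M = 118/239.2 = 0.4933 mol

0.4933 mol


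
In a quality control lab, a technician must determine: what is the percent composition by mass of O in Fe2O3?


M(Fe2O3) = 2×55.85 + 3×16.0 = 159.70 g/mol
Mass of O = 3 × 16.0 = 48.00 g/mol
% O = 48.00/159.70 × 100 = 30.06%

30.06%


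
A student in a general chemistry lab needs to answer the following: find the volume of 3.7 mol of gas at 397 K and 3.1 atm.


PV = nRT  (R = 0.08206 L·atm/(mol·K))
V = nRT/P = 3.7×0.08206×397/3.1
= 38.883 L

38.883 L


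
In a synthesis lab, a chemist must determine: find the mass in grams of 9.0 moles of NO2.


M(NO2) = 46.01 g/mol
mass = n × M = 9.0 × 46.01 = 414.09 g

414.09 g


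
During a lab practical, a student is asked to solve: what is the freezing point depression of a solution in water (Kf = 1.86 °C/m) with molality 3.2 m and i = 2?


ΔTf = Kf × m × i
= 1.86 × 3.2 × 2
= 11.904 °C

11.904 °C


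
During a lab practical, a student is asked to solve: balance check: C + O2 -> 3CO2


Equation: C + O2 -> 3CO2
Check atoms: C: 1≠3, O: 2≠6
Not balanced

No, not balanced


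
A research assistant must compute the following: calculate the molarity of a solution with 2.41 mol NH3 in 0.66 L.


M = n/V = 2.41/0.66 = 3.652 mol/L

3.652 M


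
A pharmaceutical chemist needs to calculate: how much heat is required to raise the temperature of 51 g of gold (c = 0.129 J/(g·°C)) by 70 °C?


q = mcΔT = 51 × 0.129 × 70
= 460.53 J

460.53 J


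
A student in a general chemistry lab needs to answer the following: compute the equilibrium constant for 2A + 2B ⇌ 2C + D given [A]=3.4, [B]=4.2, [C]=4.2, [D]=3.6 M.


Kc = [C]^2[D]/([A]^2[B]^2)
= (4.2^2 × 3.6^1)/(3.4^2 × 4.2^2)
= 63.504/203.9184
= 0.3114

0.3114


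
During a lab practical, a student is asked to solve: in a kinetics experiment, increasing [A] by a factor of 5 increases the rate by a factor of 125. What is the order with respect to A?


rate ∝ [A]^n
5^n = 125 → n = 3
Order in A: 3

3


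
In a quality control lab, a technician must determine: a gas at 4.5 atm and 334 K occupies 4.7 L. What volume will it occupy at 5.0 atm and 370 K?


P1V1/T1 = P2V2/T2
V2 = P1V1T2/(T1P2)
= 4.5×4.7×370/(334×5.0)
= 4.686 L

4.686 L


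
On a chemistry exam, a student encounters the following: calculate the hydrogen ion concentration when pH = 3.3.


[H+] = 10^(-pH) = 10^(-3.3)
= 5.01×10^-4 M

5.01×10^-4 M


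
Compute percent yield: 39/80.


% yield = actual/theoretical × 100
= 39/80 × 100
= 48.75%

48.75%


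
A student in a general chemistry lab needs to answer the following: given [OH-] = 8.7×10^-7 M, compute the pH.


pOH = -log10([OH-]) = -log10(8.7×10^-7)
= 7 - log10(8.7) = 6.06
pH = 14 - pOH = 14 - 6.06 = 7.94

7.94


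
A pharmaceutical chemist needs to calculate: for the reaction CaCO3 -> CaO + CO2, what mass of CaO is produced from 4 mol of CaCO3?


Mole ratio CaO:CaCO3 = 1:1
n(CaO) = 4 × 1/1 = 4.000 mol
mass = 4.000 × 56.08 = 224.32 g

224.32 g


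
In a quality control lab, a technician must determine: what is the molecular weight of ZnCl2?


M(ZnCl2) = 1×65.38 + 2×35.45
= 65.38 + 70.9
= 136.28 g/mol

136.28 g/mol


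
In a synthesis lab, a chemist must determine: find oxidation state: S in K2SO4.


2(+1) + x + 4(-2) = 0, so x = +6
Oxidation number: +6

+6


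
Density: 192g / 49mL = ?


ρ = mass/volume
= 192/49
= 3.918 g/mL

3.918 g/mL


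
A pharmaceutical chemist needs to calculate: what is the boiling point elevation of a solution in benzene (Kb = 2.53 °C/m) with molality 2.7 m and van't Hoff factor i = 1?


ΔTb = Kb × m × i
= 2.53 × 2.7 × 1
= 6.831 °C

6.831 °C


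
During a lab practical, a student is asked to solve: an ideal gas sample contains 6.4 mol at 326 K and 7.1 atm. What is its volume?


PV = nRT  (R = 0.08206 L·atm/(mol·K))
V = nRT/P = 6.4×0.08206×326/7.1
= 24.114 L

24.114 L


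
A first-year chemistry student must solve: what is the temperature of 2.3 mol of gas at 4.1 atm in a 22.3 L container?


PV = nRT  (R = 0.08206 L·atm/(mol·K))
T = PV/(nR) = 4.1×22.3/(2.3×0.08206)
= 91.43/0.188738
= 484.43 K

484.43 K


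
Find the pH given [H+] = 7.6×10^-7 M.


pH = -log10([H+]) = -log10(7.6×10^-7)
= 7 - log10(7.6)
= 7 - 0.88
= 6.12

6.12


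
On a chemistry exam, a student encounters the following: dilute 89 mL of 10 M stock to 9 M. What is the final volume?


C1V1 = C2V2
10 × 89 = 9 × V2
V2 = 890/9 = 98.89 mL

98.89 mL


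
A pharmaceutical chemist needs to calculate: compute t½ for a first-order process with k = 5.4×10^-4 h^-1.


t½ = ln2/k = 0.693147/(5.4×10^-4 h^-1)
= 1284 h

1284 h


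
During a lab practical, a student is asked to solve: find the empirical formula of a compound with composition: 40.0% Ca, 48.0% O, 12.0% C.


Assume 100 g sample. Moles of each element:
  Ca: 40.0/40.08 = 0.998 mol
  O: 48.0/16.0 = 3.0 mol
  C: 12.0/12.01 = 0.999 mol
Divide by smallest (0.998):
  Ca: 0.998/0.998 = 1.0
  O: 3.0/0.998 = 3.01
  C: 0.999/0.998 = 1.0
Empirical formula: CaCO3

CaCO3


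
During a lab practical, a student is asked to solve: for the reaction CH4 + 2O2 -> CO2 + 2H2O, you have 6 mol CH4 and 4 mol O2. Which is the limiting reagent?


Mole ratio available / coefficient:
  CH4: 6/1 = 6.000
  O2: 4/2 = 2.000
Smaller ratio is limiting.

O2


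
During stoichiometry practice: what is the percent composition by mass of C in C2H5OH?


M(C2H5OH) = 2×12.01 + 6×1.008 + 1×16.0 = 46.068 g/mol
Mass of C = 2 × 12.01 = 24.02 g/mol
% C = 24.02/46.068 × 100 = 52.14%

52.14%


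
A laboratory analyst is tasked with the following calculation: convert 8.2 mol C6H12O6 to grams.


M(C6H12O6) = 180.16 g/mol
mass = n × M = 8.2 × 180.16 = 1477.31 g

1477.31 g


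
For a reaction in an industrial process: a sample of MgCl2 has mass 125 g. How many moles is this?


M(MgCl2) = 95.21 g/mol
n = mass/M = 125/95.21 = 1.3129 mol

1.3129 mol


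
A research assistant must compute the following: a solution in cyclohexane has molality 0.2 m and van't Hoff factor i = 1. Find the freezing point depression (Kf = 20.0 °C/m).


ΔTf = Kf × m × i
= 20.0 × 0.2 × 1
= 4.0 °C

4.0 °C


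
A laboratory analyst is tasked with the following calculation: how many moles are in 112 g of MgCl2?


M(MgCl2) = 95.21 g/mol
n = mass/M = 112/95.21 = 1.1763 mol

1.1763 mol


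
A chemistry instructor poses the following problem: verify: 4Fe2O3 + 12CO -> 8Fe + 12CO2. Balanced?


Equation: 4Fe2O3 + 12CO -> 8Fe + 12CO2
Check atoms: C: 12=12, Fe: 8=8, O: 24=24
Balanced

Yes, balanced


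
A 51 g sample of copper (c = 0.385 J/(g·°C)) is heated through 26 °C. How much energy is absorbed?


q = mcΔT = 51 × 0.385 × 26
= 510.51 J

510.51 J


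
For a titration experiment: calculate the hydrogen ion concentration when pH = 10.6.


[H+] = 10^(-pH) = 10^(-10.6)
= 2.51×10^-11 M

2.51×10^-11 M


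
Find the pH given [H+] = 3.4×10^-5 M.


pH = -log10([H+]) = -log10(3.4×10^-5)
= 5 - log10(3.4)
= 5 - 0.53
= 4.47

4.47


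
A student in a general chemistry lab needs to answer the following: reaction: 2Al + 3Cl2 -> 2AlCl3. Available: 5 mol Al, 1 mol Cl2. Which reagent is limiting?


Mole ratio available / coefficient:
  Al: 5/2 = 2.500
  Cl2: 1/3 = 0.333
Smaller ratio is limiting.

Cl2


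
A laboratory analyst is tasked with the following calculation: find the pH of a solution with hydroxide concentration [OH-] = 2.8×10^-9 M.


pOH = -log10([OH-]) = -log10(2.8×10^-9)
= 9 - log10(2.8) = 8.55
pH = 14 - pOH = 14 - 8.55 = 5.45

5.45


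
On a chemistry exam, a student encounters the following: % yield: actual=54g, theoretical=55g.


% yield = actual/theoretical × 100
= 54/55 × 100
= 98.18%

98.18%


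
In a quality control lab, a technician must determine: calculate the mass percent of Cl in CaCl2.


M(CaCl2) = 1×40.08 + 2×35.45 = 110.98 g/mol
Mass of Cl = 2 × 35.45 = 70.90 g/mol
% Cl = 70.90/110.98 × 100 = 63.89%

63.89%


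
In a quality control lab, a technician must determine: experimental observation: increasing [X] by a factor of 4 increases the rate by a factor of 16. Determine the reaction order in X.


rate ∝ [X]^n
4^n = 16 → n = 2
Order in X: 2

2


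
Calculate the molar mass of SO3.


M(SO3) = 1×32.07 + 3×16.0
= 32.07 + 48.0
= 80.07 g/mol

80.07 g/mol


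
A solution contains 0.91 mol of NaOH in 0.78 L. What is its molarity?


M = n/V = 0.91/0.78 = 1.167 mol/L

1.167 M


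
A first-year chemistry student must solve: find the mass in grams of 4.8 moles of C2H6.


M(C2H6) = 30.07 g/mol
mass = n × M = 4.8 × 30.07 = 144.34 g

144.34 g


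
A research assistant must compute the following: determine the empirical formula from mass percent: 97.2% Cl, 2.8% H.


Assume 100 g sample. Moles of each element:
  Cl: 97.2/35.45 = 2.742 mol
  H: 2.8/1.008 = 2.778 mol
Divide by smallest (2.742):
  Cl: 2.742/2.742 = 1.0
  H: 2.778/2.742 = 1.01
Empirical formula: HCl

HCl


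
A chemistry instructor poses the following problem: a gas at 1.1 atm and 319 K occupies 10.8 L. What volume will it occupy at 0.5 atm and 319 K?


P1V1/T1 = P2V2/T2
V2 = P1V1T2/(T1P2)
= 1.1×10.8×319/(319×0.5)
= 23.76 L

23.76 L


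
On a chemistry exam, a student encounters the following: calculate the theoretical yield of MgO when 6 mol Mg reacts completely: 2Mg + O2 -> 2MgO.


Mole ratio MgO:Mg = 2:2
n(MgO) = 6 × 2/2 = 6.000 mol
mass = 6.000 × 40.31 = 241.86 g

241.86 g


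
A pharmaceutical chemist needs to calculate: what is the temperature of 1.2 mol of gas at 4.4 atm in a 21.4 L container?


PV = nRT  (R = 0.08206 L·atm/(mol·K))
T = PV/(nR) = 4.4×21.4/(1.2×0.08206)
= 94.16/0.098472
= 956.21 K

956.21 K


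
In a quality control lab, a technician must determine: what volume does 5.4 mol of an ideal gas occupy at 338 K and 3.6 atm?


PV = nRT  (R = 0.08206 L·atm/(mol·K))
V = nRT/P = 5.4×0.08206×338/3.6
= 41.604 L

41.604 L


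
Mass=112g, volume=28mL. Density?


ρ = mass/volume
= 112/28
= 4.0 g/mL

4.0 g/mL


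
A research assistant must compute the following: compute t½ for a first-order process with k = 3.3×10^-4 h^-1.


t½ = ln2/k = 0.693147/(3.3×10^-4 h^-1)
= 2100 h

2100 h


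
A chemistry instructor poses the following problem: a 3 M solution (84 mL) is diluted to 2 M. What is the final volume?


C1V1 = C2V2
3 × 84 = 2 × V2
V2 = 252/2 = 126.0 mL

126.0 mL


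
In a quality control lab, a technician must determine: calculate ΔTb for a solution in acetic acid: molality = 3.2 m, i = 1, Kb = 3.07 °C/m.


ΔTb = Kb × m × i
= 3.07 × 3.2 × 1
= 9.824 °C

9.824 °C


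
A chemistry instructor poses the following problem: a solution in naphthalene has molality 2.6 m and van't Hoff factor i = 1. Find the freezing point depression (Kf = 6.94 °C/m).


ΔTf = Kf × m × i
= 6.94 × 2.6 × 1
= 18.044 °C

18.044 °C


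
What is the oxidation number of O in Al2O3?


O is usually -2
Oxidation number: -2

-2


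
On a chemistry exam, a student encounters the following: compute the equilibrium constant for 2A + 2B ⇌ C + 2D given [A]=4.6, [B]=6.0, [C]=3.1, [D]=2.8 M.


Kc = [C][D]^2/([A]^2[B]^2)
= (3.1^1 × 2.8^2)/(4.6^2 × 6.0^2)
= 24.304/761.76
= 0.03191

0.03191


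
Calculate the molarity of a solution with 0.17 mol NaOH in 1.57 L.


M = n/V = 0.17/1.57 = 0.108 mol/L

0.108 M


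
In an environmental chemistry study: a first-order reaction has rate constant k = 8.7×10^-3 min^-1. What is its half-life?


t½ = ln2/k = 0.693147/(8.7×10^-3 min^-1)
= 79.67 min

79.67 min


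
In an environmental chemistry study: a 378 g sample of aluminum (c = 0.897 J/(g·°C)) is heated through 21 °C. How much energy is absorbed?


q = mcΔT = 378 × 0.897 × 21
= 7120.39 J

7120.39 J


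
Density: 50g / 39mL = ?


ρ = mass/volume
= 50/39
= 1.282 g/mL

1.282 g/mL


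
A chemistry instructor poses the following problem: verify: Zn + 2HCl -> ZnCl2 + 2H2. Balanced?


Equation: Zn + 2HCl -> ZnCl2 + 2H2
Check atoms: Cl: 2=2, H: 2≠4, Zn: 1=1
Not balanced

No, not balanced


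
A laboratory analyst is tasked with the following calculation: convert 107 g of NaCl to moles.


M(NaCl) = 58.44 g/mol
n = mass/M = 107/58.44 = 1.8309 mol

1.8309 mol


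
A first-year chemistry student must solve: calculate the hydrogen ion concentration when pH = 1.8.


[H+] = 10^(-pH) = 10^(-1.8)
= 1.58×10^-2 M

1.58×10^-2 M


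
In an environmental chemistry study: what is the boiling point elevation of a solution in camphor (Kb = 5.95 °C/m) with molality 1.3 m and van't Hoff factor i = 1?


ΔTb = Kb × m × i
= 5.95 × 1.3 × 1
= 7.735 °C

7.735 °C


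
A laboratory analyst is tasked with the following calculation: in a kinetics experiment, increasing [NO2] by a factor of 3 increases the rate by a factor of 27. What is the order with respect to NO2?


rate ∝ [NO2]^n
3^n = 27 → n = 3
Order in NO2: 3

3


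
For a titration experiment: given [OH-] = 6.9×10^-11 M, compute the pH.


pOH = -log10([OH-]) = -log10(6.9×10^-11)
= 11 - log10(6.9) = 10.16
pH = 14 - pOH = 14 - 10.16 = 3.84

3.84


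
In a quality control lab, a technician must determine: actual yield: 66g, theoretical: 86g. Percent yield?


% yield = actual/theoretical × 100
= 66/86 × 100
= 76.74%

76.74%


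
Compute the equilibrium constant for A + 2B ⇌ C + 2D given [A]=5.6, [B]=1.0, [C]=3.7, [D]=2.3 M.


Kc = [C][D]^2/([A][B]^2)
= (3.7^1 × 2.3^2)/(5.6^1 × 1.0^2)
= 19.573/5.6
= 3.495

3.495


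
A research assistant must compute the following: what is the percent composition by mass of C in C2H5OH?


M(C2H5OH) = 2×12.01 + 6×1.008 + 1×16.0 = 46.068 g/mol
Mass of C = 2 × 12.01 = 24.02 g/mol
% C = 24.02/46.068 × 100 = 52.14%

52.14%


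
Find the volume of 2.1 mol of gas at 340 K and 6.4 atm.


PV = nRT  (R = 0.08206 L·atm/(mol·K))
V = nRT/P = 2.1×0.08206×340/6.4
= 9.155 L

9.155 L


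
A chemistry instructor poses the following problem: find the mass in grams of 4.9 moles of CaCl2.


M(CaCl2) = 110.98 g/mol
mass = n × M = 4.9 × 110.98 = 543.80 g

543.80 g


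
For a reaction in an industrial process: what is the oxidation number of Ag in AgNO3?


Ag is +1
Oxidation number: +1

+1


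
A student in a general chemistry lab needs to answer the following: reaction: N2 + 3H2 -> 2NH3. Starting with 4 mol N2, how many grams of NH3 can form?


Mole ratio NH3:N2 = 2:1
n(NH3) = 4 × 2/1 = 8.000 mol
mass = 8.000 × 17.03 = 136.24 g

136.24 g


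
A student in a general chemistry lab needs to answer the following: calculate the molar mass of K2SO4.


M(K2SO4) = 2×39.1 + 1×32.07 + 4×16.0
= 78.2 + 32.07 + 64.0
= 174.27 g/mol

174.27 g/mol


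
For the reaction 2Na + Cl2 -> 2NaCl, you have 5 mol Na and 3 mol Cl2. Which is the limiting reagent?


Mole ratio available / coefficient:
  Na: 5/2 = 2.500
  Cl2: 3/1 = 3.000
Smaller ratio is limiting.

Na


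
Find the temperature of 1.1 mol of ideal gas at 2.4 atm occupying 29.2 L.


PV = nRT  (R = 0.08206 L·atm/(mol·K))
T = PV/(nR) = 2.4×29.2/(1.1×0.08206)
= 70.08/0.090266
= 776.37 K

776.37 K


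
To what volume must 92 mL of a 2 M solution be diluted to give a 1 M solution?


C1V1 = C2V2
2 × 92 = 1 × V2
V2 = 184/1 = 184.0 mL

184.0 mL


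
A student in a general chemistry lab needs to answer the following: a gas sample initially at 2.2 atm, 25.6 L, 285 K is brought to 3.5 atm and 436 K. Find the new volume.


P1V1/T1 = P2V2/T2
V2 = P1V1T2/(T1P2)
= 2.2×25.6×436/(285×3.5)
= 24.617 L

24.617 L


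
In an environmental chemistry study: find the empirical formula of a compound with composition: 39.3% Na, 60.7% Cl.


Assume 100 g sample. Moles of each element:
  Na: 39.3/22.99 = 1.709 mol
  Cl: 60.7/35.45 = 1.712 mol
Divide by smallest (1.709):
  Na: 1.709/1.709 = 1.0
  Cl: 1.712/1.709 = 1.0
Empirical formula: NaCl

NaCl


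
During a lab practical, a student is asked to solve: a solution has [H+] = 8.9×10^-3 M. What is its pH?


pH = -log10([H+]) = -log10(8.9×10^-3)
= 3 - log10(8.9)
= 3 - 0.95
= 2.05

2.05


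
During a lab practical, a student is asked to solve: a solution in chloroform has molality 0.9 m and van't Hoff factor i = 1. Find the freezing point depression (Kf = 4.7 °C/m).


ΔTf = Kf × m × i
= 4.7 × 0.9 × 1
= 4.23 °C

4.23 °C


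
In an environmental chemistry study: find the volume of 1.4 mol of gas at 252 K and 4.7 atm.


PV = nRT  (R = 0.08206 L·atm/(mol·K))
V = nRT/P = 1.4×0.08206×252/4.7
= 6.16 L

6.16 L


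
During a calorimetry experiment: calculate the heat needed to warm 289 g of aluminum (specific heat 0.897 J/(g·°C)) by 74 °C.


q = mcΔT = 289 × 0.897 × 74
= 19183.24 J

19183.24 J


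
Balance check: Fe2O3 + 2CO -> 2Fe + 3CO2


Equation: Fe2O3 + 2CO -> 2Fe + 3CO2
Check atoms: C: 2≠3, Fe: 2=2, O: 5≠6
Not balanced

No, not balanced


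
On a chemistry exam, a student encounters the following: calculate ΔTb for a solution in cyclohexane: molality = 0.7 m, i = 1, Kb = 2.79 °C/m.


ΔTb = Kb × m × i
= 2.79 × 0.7 × 1
= 1.953 °C

1.953 °C


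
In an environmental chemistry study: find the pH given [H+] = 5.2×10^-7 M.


pH = -log10([H+]) = -log10(5.2×10^-7)
= 7 - log10(5.2)
= 7 - 0.72
= 6.28

6.28


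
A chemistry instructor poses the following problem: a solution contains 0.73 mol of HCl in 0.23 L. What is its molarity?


M = n/V = 0.73/0.23 = 3.174 mol/L

3.174 M


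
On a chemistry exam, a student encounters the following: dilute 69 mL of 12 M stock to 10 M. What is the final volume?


C1V1 = C2V2
12 × 69 = 10 × V2
V2 = 828/10 = 82.8 mL

82.8 mL


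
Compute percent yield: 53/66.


% yield = actual/theoretical × 100
= 53/66 × 100
= 80.3%

80.3%


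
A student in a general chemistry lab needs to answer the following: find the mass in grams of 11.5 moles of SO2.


M(SO2) = 64.07 g/mol
mass = n × M = 11.5 × 64.07 = 736.81 g

736.81 g


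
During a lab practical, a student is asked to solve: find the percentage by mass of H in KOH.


M(KOH) = 1×39.1 + 1×16.0 + 1×1.008 = 56.108 g/mol
Mass of H = 1 × 1.008 = 1.008 g/mol
% H = 1.008/56.108 × 100 = 1.80%

1.80%


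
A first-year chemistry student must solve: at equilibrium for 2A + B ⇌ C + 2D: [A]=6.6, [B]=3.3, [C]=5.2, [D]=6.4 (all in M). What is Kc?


Kc = [C][D]^2/([A]^2[B])
= (5.2^1 × 6.4^2)/(6.6^2 × 3.3^1)
= 212.992/143.748
= 1.482

1.482


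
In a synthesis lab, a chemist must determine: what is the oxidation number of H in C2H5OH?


H is +1 with nonmetals
Oxidation number: +1

+1


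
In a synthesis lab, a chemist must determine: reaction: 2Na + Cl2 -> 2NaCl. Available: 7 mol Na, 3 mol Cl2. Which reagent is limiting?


Mole ratio available / coefficient:
  Na: 7/2 = 3.500
  Cl2: 3/1 = 3.000
Smaller ratio is limiting.

Cl2


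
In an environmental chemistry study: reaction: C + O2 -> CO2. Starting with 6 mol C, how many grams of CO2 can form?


Mole ratio CO2:C = 1:1
n(CO2) = 6 × 1/1 = 6.000 mol
mass = 6.000 × 44.01 = 264.06 g

264.06 g


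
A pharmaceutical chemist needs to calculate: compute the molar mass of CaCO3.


M(CaCO3) = 1×40.08 + 1×12.01 + 3×16.0
= 40.08 + 12.01 + 48.0
= 100.09 g/mol

100.09 g/mol


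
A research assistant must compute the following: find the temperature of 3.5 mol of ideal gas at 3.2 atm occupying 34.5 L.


PV = nRT  (R = 0.08206 L·atm/(mol·K))
T = PV/(nR) = 3.2×34.5/(3.5×0.08206)
= 110.40/0.287210
= 384.39 K

384.39 K


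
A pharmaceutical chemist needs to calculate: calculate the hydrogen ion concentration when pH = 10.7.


[H+] = 10^(-pH) = 10^(-10.7)
= 2.0×10^-11 M

2.0×10^-11 M


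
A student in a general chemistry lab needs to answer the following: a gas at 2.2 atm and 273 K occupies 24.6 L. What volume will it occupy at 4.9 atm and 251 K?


P1V1/T1 = P2V2/T2
V2 = P1V1T2/(T1P2)
= 2.2×24.6×251/(273×4.9)
= 10.155 L

10.155 L


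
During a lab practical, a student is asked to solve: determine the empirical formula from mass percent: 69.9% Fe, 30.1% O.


Assume 100 g sample. Moles of each element:
  Fe: 69.9/55.85 = 1.252 mol
  O: 30.1/16.0 = 1.881 mol
Divide by smallest (1.252):
  Fe: 1.252/1.252 = 1.0
  O: 1.881/1.252 = 1.5
Multiply all ratios by 2 to obtain whole numbers.
Empirical formula: Fe2O3

Fe2O3


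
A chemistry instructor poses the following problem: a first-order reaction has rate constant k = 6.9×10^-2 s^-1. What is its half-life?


t½ = ln2/k = 0.693147/(6.9×10^-2 s^-1)
= 10.05 s

10.05 s


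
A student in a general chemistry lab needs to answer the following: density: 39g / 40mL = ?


ρ = mass/volume
= 39/40
= 0.975 g/mL

0.975 g/mL


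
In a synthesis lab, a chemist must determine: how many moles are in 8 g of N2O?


M(N2O) = 44.02 g/mol
n = mass/M = 8/44.02 = 0.1817 mol

0.1817 mol


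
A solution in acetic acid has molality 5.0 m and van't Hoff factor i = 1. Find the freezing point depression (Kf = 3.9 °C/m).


ΔTf = Kf × m × i
= 3.9 × 5.0 × 1
= 19.5 °C

19.5 °C


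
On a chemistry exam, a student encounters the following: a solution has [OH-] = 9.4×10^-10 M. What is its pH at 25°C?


pOH = -log10([OH-]) = -log10(9.4×10^-10)
= 10 - log10(9.4) = 9.03
pH = 14 - pOH = 14 - 9.03 = 4.97

4.97


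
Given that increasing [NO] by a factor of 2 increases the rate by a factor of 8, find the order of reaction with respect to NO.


rate ∝ [NO]^n
2^n = 8 → n = 3
Order in NO: 3

3


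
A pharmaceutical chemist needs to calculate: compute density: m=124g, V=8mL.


ρ = mass/volume
= 124/8
= 15.5 g/mL

15.5 g/mL


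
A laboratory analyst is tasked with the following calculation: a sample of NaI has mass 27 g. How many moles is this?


M(NaI) = 149.89 g/mol
n = mass/M = 27/149.89 = 0.1801 mol

0.1801 mol


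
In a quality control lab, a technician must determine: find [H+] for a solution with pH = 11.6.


[H+] = 10^(-pH) = 10^(-11.6)
= 2.51×10^-12 M

2.51×10^-12 M


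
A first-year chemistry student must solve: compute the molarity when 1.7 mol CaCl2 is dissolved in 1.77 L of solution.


M = n/V = 1.7/1.77 = 0.960 mol/L

0.960 M


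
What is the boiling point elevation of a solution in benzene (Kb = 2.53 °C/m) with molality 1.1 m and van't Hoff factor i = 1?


ΔTb = Kb × m × i
= 2.53 × 1.1 × 1
= 2.783 °C

2.783 °C


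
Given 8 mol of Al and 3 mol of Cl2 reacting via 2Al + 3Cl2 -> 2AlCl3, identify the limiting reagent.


Mole ratio available / coefficient:
  Al: 8/2 = 4.000
  Cl2: 3/3 = 1.000
Smaller ratio is limiting.

Cl2


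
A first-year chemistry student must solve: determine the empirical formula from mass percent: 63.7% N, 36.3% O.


Assume 100 g sample. Moles of each element:
  N: 63.7/14.01 = 4.547 mol
  O: 36.3/16.0 = 2.269 mol
Divide by smallest (2.269):
  N: 4.547/2.269 = 2.0
  O: 2.269/2.269 = 1.0
Empirical formula: N2O

N2O


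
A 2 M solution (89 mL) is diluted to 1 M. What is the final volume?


C1V1 = C2V2
2 × 89 = 1 × V2
V2 = 178/1 = 178.0 mL

178.0 mL


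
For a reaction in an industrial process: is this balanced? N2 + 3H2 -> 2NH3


Equation: N2 + 3H2 -> 2NH3
Check atoms: H: 6=6, N: 2=2
Balanced

Yes, balanced


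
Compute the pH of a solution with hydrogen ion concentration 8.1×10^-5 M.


pH = -log10([H+]) = -log10(8.1×10^-5)
= 5 - log10(8.1)
= 5 - 0.91
= 4.09

4.09


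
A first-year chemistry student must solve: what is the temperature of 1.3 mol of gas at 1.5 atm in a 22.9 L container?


PV = nRT  (R = 0.08206 L·atm/(mol·K))
T = PV/(nR) = 1.5×22.9/(1.3×0.08206)
= 34.35/0.106678
= 322.00 K

322.00 K


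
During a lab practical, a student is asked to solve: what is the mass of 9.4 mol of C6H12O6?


M(C6H12O6) = 180.16 g/mol
mass = n × M = 9.4 × 180.16 = 1693.50 g

1693.50 g


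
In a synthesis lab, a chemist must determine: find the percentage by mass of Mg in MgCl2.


M(MgCl2) = 1×24.31 + 2×35.45 = 95.21 g/mol
Mass of Mg = 1 × 24.31 = 24.31 g/mol
% Mg = 24.31/95.21 × 100 = 25.53%

25.53%


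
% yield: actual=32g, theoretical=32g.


% yield = actual/theoretical × 100
= 32/32 × 100
= 100.0%

100.0%


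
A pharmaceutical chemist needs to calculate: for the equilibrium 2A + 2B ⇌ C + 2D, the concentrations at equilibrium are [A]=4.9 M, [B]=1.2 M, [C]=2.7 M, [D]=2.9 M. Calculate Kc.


Kc = [C][D]^2/([A]^2[B]^2)
= (2.7^1 × 2.9^2)/(4.9^2 × 1.2^2)
= 22.707/34.5744
= 0.6568

0.6568


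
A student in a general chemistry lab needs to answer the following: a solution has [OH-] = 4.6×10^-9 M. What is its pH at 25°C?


pOH = -log10([OH-]) = -log10(4.6×10^-9)
= 9 - log10(4.6) = 8.34
pH = 14 - pOH = 14 - 8.34 = 5.66

5.66


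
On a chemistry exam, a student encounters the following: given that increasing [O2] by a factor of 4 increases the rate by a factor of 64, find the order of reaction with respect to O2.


rate ∝ [O2]^n
4^n = 64 → n = 3
Order in O2: 3

3


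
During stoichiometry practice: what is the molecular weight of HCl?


M(HCl) = 1×1.008 + 1×35.45
= 1.01 + 35.45
= 36.46 g/mol

36.46 g/mol


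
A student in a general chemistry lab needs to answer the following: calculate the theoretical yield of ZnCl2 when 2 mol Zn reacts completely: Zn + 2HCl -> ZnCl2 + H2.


Mole ratio ZnCl2:Zn = 1:1
n(ZnCl2) = 2 × 1/1 = 2.000 mol
mass = 2.000 × 136.28 = 272.56 g

272.56 g


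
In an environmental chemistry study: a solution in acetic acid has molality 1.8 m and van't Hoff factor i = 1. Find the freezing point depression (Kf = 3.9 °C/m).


ΔTf = Kf × m × i
= 3.9 × 1.8 × 1
= 7.02 °C

7.02 °C


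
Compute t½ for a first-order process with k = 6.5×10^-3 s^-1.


t½ = ln2/k = 0.693147/(6.5×10^-3 s^-1)
= 106.6 s

106.6 s


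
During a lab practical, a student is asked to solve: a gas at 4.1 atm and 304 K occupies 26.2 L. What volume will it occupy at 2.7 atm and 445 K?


P1V1/T1 = P2V2/T2
V2 = P1V1T2/(T1P2)
= 4.1×26.2×445/(304×2.7)
= 58.238 L

58.238 L


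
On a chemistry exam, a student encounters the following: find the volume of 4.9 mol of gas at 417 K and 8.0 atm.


PV = nRT  (R = 0.08206 L·atm/(mol·K))
V = nRT/P = 4.9×0.08206×417/8.0
= 20.959 L

20.959 L


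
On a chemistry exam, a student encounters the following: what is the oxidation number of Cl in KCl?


halide: -1
Oxidation number: -1

-1


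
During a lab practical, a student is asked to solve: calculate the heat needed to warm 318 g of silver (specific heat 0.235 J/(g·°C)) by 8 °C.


q = mcΔT = 318 × 0.235 × 8
= 597.84 J

597.84 J


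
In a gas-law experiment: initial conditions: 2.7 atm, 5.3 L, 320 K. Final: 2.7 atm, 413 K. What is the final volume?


P1V1/T1 = P2V2/T2
V2 = P1V1T2/(T1P2)
= 2.7×5.3×413/(320×2.7)
= 6.84 L

6.84 L


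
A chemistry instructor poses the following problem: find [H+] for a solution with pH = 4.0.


[H+] = 10^(-pH) = 10^(-4.0)
= 1.0×10^-4 M

1.0×10^-4 M


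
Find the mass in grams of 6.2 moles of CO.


M(CO) = 28.01 g/mol
mass = n × M = 6.2 × 28.01 = 173.66 g

173.66 g


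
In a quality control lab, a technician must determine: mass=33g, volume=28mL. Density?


ρ = mass/volume
= 33/28
= 1.179 g/mL

1.179 g/mL


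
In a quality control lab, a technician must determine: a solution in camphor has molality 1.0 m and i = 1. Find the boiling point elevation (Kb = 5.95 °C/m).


ΔTb = Kb × m × i
= 5.95 × 1.0 × 1
= 5.95 °C

5.95 °C


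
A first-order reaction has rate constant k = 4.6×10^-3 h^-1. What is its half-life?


t½ = ln2/k = 0.693147/(4.6×10^-3 h^-1)
= 150.7 h

150.7 h


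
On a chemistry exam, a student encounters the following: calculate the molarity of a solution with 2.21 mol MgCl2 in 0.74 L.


M = n/V = 2.21/0.74 = 2.986 mol/L

2.986 M


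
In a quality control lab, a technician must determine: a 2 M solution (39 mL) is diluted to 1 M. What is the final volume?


C1V1 = C2V2
2 × 39 = 1 × V2
V2 = 78/1 = 78.0 mL

78.0 mL


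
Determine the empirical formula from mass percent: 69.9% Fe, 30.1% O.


Assume 100 g sample. Moles of each element:
  Fe: 69.9/55.85 = 1.252 mol
  O: 30.1/16.0 = 1.881 mol
Divide by smallest (1.252):
  Fe: 1.252/1.252 = 1.0
  O: 1.881/1.252 = 1.5
Multiply all ratios by 2 to obtain whole numbers.
Empirical formula: Fe2O3

Fe2O3


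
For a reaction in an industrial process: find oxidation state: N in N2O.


2x + (-2) = 0, so x = +1
Oxidation number: +1

+1


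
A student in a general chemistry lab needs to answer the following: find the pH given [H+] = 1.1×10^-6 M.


pH = -log10([H+]) = -log10(1.1×10^-6)
= 6 - log10(1.1)
= 6 - 0.04
= 5.96

5.96


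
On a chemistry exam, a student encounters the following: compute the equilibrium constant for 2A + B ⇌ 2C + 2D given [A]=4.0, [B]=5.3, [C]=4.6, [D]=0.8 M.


Kc = [C]^2[D]^2/([A]^2[B])
= (4.6^2 × 0.8^2)/(4.0^2 × 5.3^1)
= 13.5424/84.8
= 0.1597

0.1597


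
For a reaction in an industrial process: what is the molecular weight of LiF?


M(LiF) = 1×6.94 + 1×19.0
= 6.94 + 19.0
= 25.94 g/mol

25.94 g/mol


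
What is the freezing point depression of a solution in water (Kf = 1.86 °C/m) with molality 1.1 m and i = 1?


ΔTf = Kf × m × i
= 1.86 × 1.1 × 1
= 2.046 °C

2.046 °C


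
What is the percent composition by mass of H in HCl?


M(HCl) = 1×1.008 + 1×35.45 = 36.458 g/mol
Mass of H = 1 × 1.008 = 1.008 g/mol
% H = 1.008/36.458 × 100 = 2.76%

2.76%


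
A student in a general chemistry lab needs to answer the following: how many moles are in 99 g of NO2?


M(NO2) = 46.01 g/mol
n = mass/M = 99/46.01 = 2.1517 mol

2.1517 mol


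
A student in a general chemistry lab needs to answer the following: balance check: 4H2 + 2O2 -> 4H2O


Equation: 4H2 + 2O2 -> 4H2O
Check atoms: H: 8=8, O: 4=4
Balanced

Yes, balanced


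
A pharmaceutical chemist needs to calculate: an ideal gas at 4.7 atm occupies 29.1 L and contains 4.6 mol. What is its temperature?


PV = nRT  (R = 0.08206 L·atm/(mol·K))
T = PV/(nR) = 4.7×29.1/(4.6×0.08206)
= 136.77/0.377476
= 362.33 K

362.33 K


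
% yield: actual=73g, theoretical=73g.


% yield = actual/theoretical × 100
= 73/73 × 100
= 100.0%

100.0%


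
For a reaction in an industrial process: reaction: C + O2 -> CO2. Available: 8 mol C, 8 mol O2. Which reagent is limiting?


Mole ratio available / coefficient:
  C: 8/1 = 8.000
  O2: 8/1 = 8.000
Smaller ratio is limiting.

neither (stoichiometric); C and O2 are fully consumed


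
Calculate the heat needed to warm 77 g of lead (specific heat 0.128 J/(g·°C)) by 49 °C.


q = mcΔT = 77 × 0.128 × 49
= 482.94 J

482.94 J


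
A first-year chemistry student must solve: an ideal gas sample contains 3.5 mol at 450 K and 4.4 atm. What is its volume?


PV = nRT  (R = 0.08206 L·atm/(mol·K))
V = nRT/P = 3.5×0.08206×450/4.4
= 29.374 L

29.374 L


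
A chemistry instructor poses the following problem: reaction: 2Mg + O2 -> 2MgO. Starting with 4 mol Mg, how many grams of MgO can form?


Mole ratio MgO:Mg = 2:2
n(MgO) = 4 × 2/2 = 4.000 mol
mass = 4.000 × 40.31 = 161.24 g

161.24 g


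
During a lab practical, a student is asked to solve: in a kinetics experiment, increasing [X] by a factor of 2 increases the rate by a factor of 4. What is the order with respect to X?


rate ∝ [X]^n
2^n = 4 → n = 2
Order in X: 2

2


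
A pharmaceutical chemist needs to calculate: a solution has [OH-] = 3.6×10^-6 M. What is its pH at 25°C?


pOH = -log10([OH-]) = -log10(3.6×10^-6)
= 6 - log10(3.6) = 5.44
pH = 14 - pOH = 14 - 5.44 = 8.56

8.56


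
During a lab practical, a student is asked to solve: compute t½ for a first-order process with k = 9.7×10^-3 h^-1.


t½ = ln2/k = 0.693147/(9.7×10^-3 h^-1)
= 71.46 h

71.46 h


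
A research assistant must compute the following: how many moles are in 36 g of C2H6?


M(C2H6) = 30.07 g/mol
n = mass/M = 36/30.07 = 1.1972 mol

1.1972 mol


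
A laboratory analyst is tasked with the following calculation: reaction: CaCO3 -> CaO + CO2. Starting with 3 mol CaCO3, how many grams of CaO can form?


Mole ratio CaO:CaCO3 = 1:1
n(CaO) = 3 × 1/1 = 3.000 mol
mass = 3.000 × 56.08 = 168.24 g

168.24 g


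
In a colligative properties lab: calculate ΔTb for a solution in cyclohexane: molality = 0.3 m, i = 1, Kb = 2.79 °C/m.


ΔTb = Kb × m × i
= 2.79 × 0.3 × 1
= 0.837 °C

0.837 °C


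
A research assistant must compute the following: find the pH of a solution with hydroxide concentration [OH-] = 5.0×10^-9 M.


pOH = -log10([OH-]) = -log10(5.0×10^-9)
= 9 - log10(5.0) = 8.3
pH = 14 - pOH = 14 - 8.3 = 5.7

5.7


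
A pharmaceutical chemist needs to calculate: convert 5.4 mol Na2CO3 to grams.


M(Na2CO3) = 105.99 g/mol
mass = n × M = 5.4 × 105.99 = 572.35 g

572.35 g


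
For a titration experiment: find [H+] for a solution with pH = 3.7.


[H+] = 10^(-pH) = 10^(-3.7)
= 2.0×10^-4 M

2.0×10^-4 M


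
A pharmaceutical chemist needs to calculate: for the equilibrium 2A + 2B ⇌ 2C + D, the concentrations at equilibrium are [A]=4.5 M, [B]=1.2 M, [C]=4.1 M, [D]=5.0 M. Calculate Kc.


Kc = [C]^2[D]/([A]^2[B]^2)
= (4.1^2 × 5.0^1)/(4.5^2 × 1.2^2)
= 84.05/29.16
= 2.882

2.882


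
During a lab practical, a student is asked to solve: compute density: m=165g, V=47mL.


ρ = mass/volume
= 165/47
= 3.511 g/mL

3.511 g/mL


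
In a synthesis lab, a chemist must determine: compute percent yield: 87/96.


% yield = actual/theoretical × 100
= 87/96 × 100
= 90.62%

90.62%


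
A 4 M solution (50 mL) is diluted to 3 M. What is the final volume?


C1V1 = C2V2
4 × 50 = 3 × V2
V2 = 200/3 = 66.67 mL

66.67 mL


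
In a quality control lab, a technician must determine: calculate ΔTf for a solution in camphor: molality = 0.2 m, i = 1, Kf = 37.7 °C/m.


ΔTf = Kf × m × i
= 37.7 × 0.2 × 1
= 7.54 °C

7.54 °C


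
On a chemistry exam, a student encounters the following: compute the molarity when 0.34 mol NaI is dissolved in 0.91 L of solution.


M = n/V = 0.34/0.91 = 0.374 mol/L

0.374 M


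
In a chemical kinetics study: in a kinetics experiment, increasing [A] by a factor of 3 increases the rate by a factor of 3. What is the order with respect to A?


rate ∝ [A]^n
3^n = 3 → n = 1
Order in A: 1

1


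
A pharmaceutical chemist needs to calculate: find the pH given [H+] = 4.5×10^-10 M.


pH = -log10([H+]) = -log10(4.5×10^-10)
= 10 - log10(4.5)
= 10 - 0.65
= 9.35

9.35


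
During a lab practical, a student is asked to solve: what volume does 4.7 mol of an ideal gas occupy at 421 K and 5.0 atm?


PV = nRT  (R = 0.08206 L·atm/(mol·K))
V = nRT/P = 4.7×0.08206×421/5.0
= 32.474 L

32.474 L


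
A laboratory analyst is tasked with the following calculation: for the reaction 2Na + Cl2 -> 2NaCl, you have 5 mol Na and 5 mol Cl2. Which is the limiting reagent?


Mole ratio available / coefficient:
  Na: 5/2 = 2.500
  Cl2: 5/1 = 5.000
Smaller ratio is limiting.

Na
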